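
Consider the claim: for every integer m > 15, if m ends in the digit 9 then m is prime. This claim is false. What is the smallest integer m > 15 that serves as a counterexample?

m = 39

We need the least integer m > 15 for which m ends in the digit 9 but m is not prime.
m = 19: 19 ends in 9 and is prime.
m = 29: 29 ends in 9 and is prime.
m = 39: 39 ends in 9; 39 = 3 × 13, composite.
Thus m = 39 disproves the claim, and no smaller m works.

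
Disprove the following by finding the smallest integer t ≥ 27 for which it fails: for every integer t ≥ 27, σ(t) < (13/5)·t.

t = 60

A counterexample is any integer t ≥ 27 such that the claim fails; we check each in order.
The first 33 eligible values, up to t = 59, all satisfy the conclusion.
t = 60: σ(60) = 168; 168 ≥ 156.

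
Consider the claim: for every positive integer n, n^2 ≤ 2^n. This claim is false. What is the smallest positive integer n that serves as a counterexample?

For n = 1, 2 the conclusion holds.
n = 3: n^2 = 9 and 2^n = 8, so 9 > 8.

n = 3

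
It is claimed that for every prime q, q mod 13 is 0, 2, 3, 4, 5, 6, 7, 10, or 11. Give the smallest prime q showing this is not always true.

q = 47

Check each prime q in order until the claim fails.
For q = 2, 3, 5, 7, …, 37, 41, 43 the conclusion holds.
q = 47: 47 mod 13 = 8 — not in {0, 2, 3, 4, 5, 6, 7, 10, 11}.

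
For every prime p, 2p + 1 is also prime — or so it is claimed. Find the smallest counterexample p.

p = 7

Check each prime p in order until 2p + 1 is not prime.
For p = 2, 3, 5 the conclusion holds.
p = 7: 2p + 1 = 15 = 3 × 5, not prime.
Thus p = 7 disproves the claim, and no smaller p works.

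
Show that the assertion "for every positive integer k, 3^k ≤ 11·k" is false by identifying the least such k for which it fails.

k = 4

For k = 1, 2, 3 the conclusion holds.
k = 4: 3^k = 81 and 11·k = 44, so 81 > 44.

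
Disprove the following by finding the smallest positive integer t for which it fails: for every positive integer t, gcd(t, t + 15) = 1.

t = 3

For t = 1, 2 the conclusion holds.
t = 3: gcd(3, 18) = 3.
So t = 3 is the smallest counterexample.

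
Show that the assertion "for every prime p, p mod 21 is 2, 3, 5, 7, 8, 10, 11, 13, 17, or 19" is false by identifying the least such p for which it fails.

p = 37

Check each prime p in order until the claim fails.
The first 11 eligible values, up to p = 31, all satisfy the conclusion.
p = 37: 37 mod 21 = 16 — not in {2, 3, 5, 7, 8, 10, 11, 13, 17, 19}.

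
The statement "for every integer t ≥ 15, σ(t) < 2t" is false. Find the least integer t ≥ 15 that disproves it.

t = 18

For t = 15, 16, 17 the conclusion holds.
t = 18: σ(18) = 39; 39 ≥ 36.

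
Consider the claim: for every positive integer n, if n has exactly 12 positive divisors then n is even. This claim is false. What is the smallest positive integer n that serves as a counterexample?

n = 315

Check each positive integer n in order until n has exactly 12 positive divisors but n is odd.
For n = 60, 72, 84, 90, …, 294, 306, 308 the conclusion holds.
n = 315: divisors of 315: 12 divisors; 315 is odd.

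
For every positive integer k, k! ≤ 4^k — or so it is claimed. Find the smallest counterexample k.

k = 9

A counterexample is any positive integer k such that k! > 4^k; we check each in order.
The first 8 eligible values, up to k = 8, all satisfy the conclusion.
k = 9: k! = 362880 and 4^k = 262144, so 362880 > 262144.
Thus k = 9 disproves the claim, and no smaller k works.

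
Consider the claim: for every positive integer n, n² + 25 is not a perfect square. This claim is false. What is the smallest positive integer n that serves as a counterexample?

n = 12

The first 11 eligible values, up to n = 11, all satisfy the conclusion.
n = 12: 12² + 25 = 169 = 13², a perfect square.
Thus n = 12 disproves the claim, and no smaller n works.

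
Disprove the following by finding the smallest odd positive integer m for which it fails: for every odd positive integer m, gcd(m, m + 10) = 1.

m = 5

Check each odd positive integer m in order until gcd(m, m + 10) > 1.
m = 1: gcd(1, 11) = 1.
m = 3: gcd(3, 13) = 1.
m = 5: gcd(5, 15) = 5.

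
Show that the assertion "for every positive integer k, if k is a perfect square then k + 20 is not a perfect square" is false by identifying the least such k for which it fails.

k = 16

Check each positive integer k in order until k is a perfect square but k + 20 is a perfect square.
k = 1: 1 + 20 = 21, not a perfect square.
k = 4: 4 + 20 = 24, not a perfect square.
k = 9: 9 + 20 = 29, not a perfect square.
k = 16: 16 = 4² and 16 + 20 = 36 = 6².
So k = 16 is the smallest counterexample.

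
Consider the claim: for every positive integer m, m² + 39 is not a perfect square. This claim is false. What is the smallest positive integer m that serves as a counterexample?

A counterexample is any positive integer m such that m² + 39 is a perfect square; we check each in order.
The first 4 eligible values, up to m = 4, all satisfy the conclusion.
m = 5: 5² + 39 = 64 = 8², a perfect square.
Thus m = 5 disproves the claim, and no smaller m works.

m = 5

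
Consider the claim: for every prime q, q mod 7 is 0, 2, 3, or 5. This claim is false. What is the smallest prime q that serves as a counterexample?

A counterexample is any prime q such that the claim fails; we check each in order.
q = 2: 2 mod 7 = 2.
q = 3: 3 mod 7 = 3.
q = 5: 5 mod 7 = 5.
q = 7: 7 mod 7 = 0.
q = 11: 11 mod 7 = 4 — not in {0, 2, 3, 5}.

q = 11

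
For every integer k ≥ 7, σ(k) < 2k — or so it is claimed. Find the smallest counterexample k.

The first 5 eligible values, up to k = 11, all satisfy the conclusion.
k = 12: σ(12) = 28; 28 ≥ 24.
Thus k = 12 disproves the claim, and no smaller k works.

k = 12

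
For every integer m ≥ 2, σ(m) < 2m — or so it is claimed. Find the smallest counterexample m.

m = 6

For m = 2, 3, 4, 5 the conclusion holds.
m = 6: σ(6) = 12; 12 ≥ 12.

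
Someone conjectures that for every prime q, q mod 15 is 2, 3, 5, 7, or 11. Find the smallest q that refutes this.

q = 13

q = 2: 2 mod 15 = 2.
q = 3: 3 mod 15 = 3.
q = 5: 5 mod 15 = 5.
q = 7: 7 mod 15 = 7.
q = 11: 11 mod 15 = 11.
q = 13: 13 mod 15 = 13 — not in {2, 3, 5, 7, 11}.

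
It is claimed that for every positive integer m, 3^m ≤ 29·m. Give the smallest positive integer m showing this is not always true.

m = 5

We need the least positive integer m for which 3^m > 29·m.
For m = 1, 2, 3, 4 the conclusion holds.
m = 5: 3^m = 243 and 29·m = 145, so 243 > 145.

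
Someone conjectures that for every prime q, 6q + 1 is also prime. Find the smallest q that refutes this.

q = 19

q = 2: 6q + 1 = 13, prime.
q = 3: 6q + 1 = 19, prime.
q = 5: 6q + 1 = 31, prime.
q = 7: 6q + 1 = 43, prime.
q = 11: 6q + 1 = 67, prime.
q = 13: 6q + 1 = 79, prime.
q = 17: 6q + 1 = 103, prime.
q = 19: 6q + 1 = 115 = 5 × 23, not prime.
Thus q = 19 disproves the claim, and no smaller q works.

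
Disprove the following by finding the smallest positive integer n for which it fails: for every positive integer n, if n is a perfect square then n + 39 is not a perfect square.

n = 25

A counterexample is any positive integer n such that n is a perfect square but n + 39 is a perfect square; we check each in order.
The first 4 eligible values, up to n = 16, all satisfy the conclusion.
n = 25: 25 = 5² and 25 + 39 = 64 = 8².
Hence n = 25 is a counterexample.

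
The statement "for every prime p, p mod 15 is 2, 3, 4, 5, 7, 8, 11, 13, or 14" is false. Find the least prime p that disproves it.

p = 31

Check each prime p in order until the claim fails.
For p = 2, 3, 5, 7, 11, 13, 17, 19, 23, 29 the conclusion holds.
p = 31: 31 mod 15 = 1 — not in {2, 3, 4, 5, 7, 8, 11, 13, 14}.
Thus p = 31 disproves the claim, and no smaller p works.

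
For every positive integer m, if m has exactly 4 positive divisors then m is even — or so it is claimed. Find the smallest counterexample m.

m = 15

We need the least positive integer m for which m has exactly 4 positive divisors but m is odd.
For m = 6, 8, 10, 14 the conclusion holds.
m = 15: divisors of 15: 1, 3, 5, 15; 15 is odd.
Thus m = 15 disproves the claim, and no smaller m works.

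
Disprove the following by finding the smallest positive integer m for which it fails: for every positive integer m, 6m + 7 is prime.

For m = 1, 2 the conclusion holds.
m = 3: 6m + 7 = 25 = 5 × 5, composite.

m = 3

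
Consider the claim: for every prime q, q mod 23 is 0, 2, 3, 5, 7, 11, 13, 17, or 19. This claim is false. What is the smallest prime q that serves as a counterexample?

A counterexample is any prime q such that the claim fails; we check each in order.
The first 9 eligible values, up to q = 23, all satisfy the conclusion.
q = 29: 29 mod 23 = 6 — not in {0, 2, 3, 5, 7, 11, 13, 17, 19}.
Hence q = 29 is a counterexample.

q = 29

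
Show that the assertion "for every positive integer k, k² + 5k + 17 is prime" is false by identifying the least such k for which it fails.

k = 8

Check each positive integer k in order until k² + 5k + 17 is not prime.
For k = 1, 2, 3, 4, 5, 6, 7 the conclusion holds.
k = 8: k² + 5k + 17 = 121 = 11 × 11, composite.
So k = 8 is the smallest counterexample.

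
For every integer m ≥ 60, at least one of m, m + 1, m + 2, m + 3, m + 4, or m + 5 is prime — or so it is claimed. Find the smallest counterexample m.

m = 90

Check each integer m ≥ 60 in order until m, m + 1, m + 2, m + 3, m + 4, m + 5 are all composite.
The first 30 eligible values, up to m = 89, all satisfy the conclusion.
m = 90: 90 = 2 × 45; 91 = 7 × 13; 92 = 2 × 46; 93 = 3 × 31; 94 = 2 × 47; 95 = 5 × 19 — all composite.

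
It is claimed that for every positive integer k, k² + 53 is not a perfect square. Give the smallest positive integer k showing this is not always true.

k = 26

For k = 1, 2, 3, 4, …, 23, 24, 25 the conclusion holds.
k = 26: 26² + 53 = 729 = 27², a perfect square.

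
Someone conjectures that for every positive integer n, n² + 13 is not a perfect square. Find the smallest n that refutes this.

n = 6

Check each positive integer n in order until n² + 13 is a perfect square.
n = 1: 1² + 13 = 14, not a perfect square.
n = 2: 2² + 13 = 17, not a perfect square.
n = 3: 3² + 13 = 22, not a perfect square.
n = 4: 4² + 13 = 29, not a perfect square.
n = 5: 5² + 13 = 38, not a perfect square.
n = 6: 6² + 13 = 49 = 7², a perfect square.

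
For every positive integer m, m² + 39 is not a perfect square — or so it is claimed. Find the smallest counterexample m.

Check each positive integer m in order until m² + 39 is a perfect square.
The first 4 eligible values, up to m = 4, all satisfy the conclusion.
m = 5: 5² + 39 = 64 = 8², a perfect square.
Hence m = 5 is a counterexample.

m = 5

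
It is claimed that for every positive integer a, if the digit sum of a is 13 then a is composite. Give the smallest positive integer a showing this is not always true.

We need the least positive integer a for which the digit sum of a is 13 but a is prime.
a = 49: digit sum 13; 49 is composite.
a = 58: digit sum 13; 58 is composite.
a = 67: digit sum 13; 67 is prime, not composite.
So a = 67 is the smallest counterexample.

a = 67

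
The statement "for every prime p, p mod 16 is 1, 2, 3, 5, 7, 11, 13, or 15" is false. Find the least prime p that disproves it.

p = 41

Check each prime p in order until the claim fails.
The first 12 eligible values, up to p = 37, all satisfy the conclusion.
p = 41: 41 mod 16 = 9 — not in {1, 2, 3, 5, 7, 11, 13, 15}.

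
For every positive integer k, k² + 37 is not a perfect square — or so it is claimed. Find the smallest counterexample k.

We need the least positive integer k for which k² + 37 is a perfect square.
For k = 1, 2, 3, 4, …, 15, 16, 17 the conclusion holds.
k = 18: 18² + 37 = 361 = 19², a perfect square.
Thus k = 18 disproves the claim, and no smaller k works.

k = 18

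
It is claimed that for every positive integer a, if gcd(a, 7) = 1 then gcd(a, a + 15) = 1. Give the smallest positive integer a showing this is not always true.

a = 3

We need the least positive integer a for which gcd(a, 7) = 1 but gcd(a, a + 15) > 1.
a = 1: gcd(1, 16) = 1.
a = 2: gcd(2, 17) = 1.
a = 3: gcd(3, 18) = 3.
So a = 3 is the smallest counterexample.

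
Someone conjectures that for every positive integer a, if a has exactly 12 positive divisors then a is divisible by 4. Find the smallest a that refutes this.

a = 90

We need the least positive integer a for which a has exactly 12 positive divisors but a is not divisible by 4.
a = 60: τ(60) = 12; 60 mod 4 = 0.
a = 72: τ(72) = 12; 72 mod 4 = 0.
a = 84: τ(84) = 12; 84 mod 4 = 0.
a = 90: τ(90) = 12; 90 mod 4 = 2.
Thus a = 90 disproves the claim, and no smaller a works.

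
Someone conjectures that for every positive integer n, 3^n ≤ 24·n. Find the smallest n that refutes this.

n = 5

Check each positive integer n in order until 3^n > 24·n.
The first 4 eligible values, up to n = 4, all satisfy the conclusion.
n = 5: 3^n = 243 and 24·n = 120, so 243 > 120.
Hence n = 5 is a counterexample.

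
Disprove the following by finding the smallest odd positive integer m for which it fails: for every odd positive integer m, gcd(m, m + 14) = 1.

A counterexample is any odd positive integer m such that gcd(m, m + 14) > 1; we check each in order.
For m = 1, 3, 5 the conclusion holds.
m = 7: gcd(7, 21) = 7.

m = 7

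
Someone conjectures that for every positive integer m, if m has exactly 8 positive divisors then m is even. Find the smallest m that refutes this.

m = 105

A counterexample is any positive integer m such that m has exactly 8 positive divisors but m is odd; we check each in order.
The first 12 eligible values, up to m = 104, all satisfy the conclusion.
m = 105: divisors of 105: 1, 3, 5, 7, 15, 21, 35, 105; 105 is odd.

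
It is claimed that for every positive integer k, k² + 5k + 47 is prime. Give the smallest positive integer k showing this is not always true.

k = 38

For k = 1, 2, 3, 4, …, 35, 36, 37 the conclusion holds.
k = 38: k² + 5k + 47 = 1681 = 41 × 41, composite.
Thus k = 38 disproves the claim, and no smaller k works.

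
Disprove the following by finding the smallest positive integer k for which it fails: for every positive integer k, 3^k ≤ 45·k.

k = 5

The first 4 eligible values, up to k = 4, all satisfy the conclusion.
k = 5: 3^k = 243 and 45·k = 225, so 243 > 225.
Thus k = 5 disproves the claim, and no smaller k works.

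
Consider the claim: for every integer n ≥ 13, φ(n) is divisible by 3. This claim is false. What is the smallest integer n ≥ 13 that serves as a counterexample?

n = 15

Check each integer n ≥ 13 in order until φ(n) is not divisible by 3.
n = 13: φ(13) = 12; 12 mod 3 = 0.
n = 14: φ(14) = 6; 6 mod 3 = 0.
n = 15: φ(15) = 8; 8 mod 3 = 2.
Thus n = 15 disproves the claim, and no smaller n works.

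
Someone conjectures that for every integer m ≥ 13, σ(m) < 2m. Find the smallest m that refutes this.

m = 18

A counterexample is any integer m ≥ 13 such that the claim fails; we check each in order.
For m = 13, 14, 15, 16, 17 the conclusion holds.
m = 18: σ(18) = 39; 39 ≥ 36.
Thus m = 18 disproves the claim, and no smaller m works.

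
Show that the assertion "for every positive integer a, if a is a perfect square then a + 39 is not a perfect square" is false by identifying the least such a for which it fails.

a = 25

a = 1: 1 + 39 = 40, not a perfect square.
a = 4: 4 + 39 = 43, not a perfect square.
a = 9: 9 + 39 = 48, not a perfect square.
a = 16: 16 + 39 = 55, not a perfect square.
a = 25: 25 = 5² and 25 + 39 = 64 = 8².
Thus a = 25 disproves the claim, and no smaller a works.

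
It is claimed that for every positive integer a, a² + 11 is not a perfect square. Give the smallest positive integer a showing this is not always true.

a = 5

We need the least positive integer a for which a² + 11 is a perfect square.
The first 4 eligible values, up to a = 4, all satisfy the conclusion.
a = 5: 5² + 11 = 36 = 6², a perfect square.
Hence a = 5 is a counterexample.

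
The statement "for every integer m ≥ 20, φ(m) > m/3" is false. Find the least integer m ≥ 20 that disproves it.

A counterexample is any integer m ≥ 20 such that the claim fails; we check each in order.
The first 4 eligible values, up to m = 23, all satisfy the conclusion.
m = 24: φ(24) = 8 and 24/3 = 8, so φ(24) ≤ 24/3.

m = 24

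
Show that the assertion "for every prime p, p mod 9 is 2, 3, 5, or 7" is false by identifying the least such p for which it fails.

For p = 2, 3, 5, 7, 11 the conclusion holds.
p = 13: 13 mod 9 = 4 — not in {2, 3, 5, 7}.

p = 13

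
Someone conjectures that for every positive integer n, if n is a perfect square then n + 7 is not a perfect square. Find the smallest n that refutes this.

n = 9

n = 1: 1 + 7 = 8, not a perfect square.
n = 4: 4 + 7 = 11, not a perfect square.
n = 9: 9 = 3² and 9 + 7 = 16 = 4².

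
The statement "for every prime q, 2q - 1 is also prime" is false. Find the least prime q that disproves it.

q = 5

A counterexample is any prime q such that 2q - 1 is not prime; we check each in order.
q = 2: 2q - 1 = 3, prime.
q = 3: 2q - 1 = 5, prime.
q = 5: 2q - 1 = 9 = 3 × 3, not prime.
Hence q = 5 is a counterexample.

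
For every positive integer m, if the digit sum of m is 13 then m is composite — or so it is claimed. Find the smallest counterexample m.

We need the least positive integer m for which the digit sum of m is 13 but m is prime.
m = 49: digit sum 13; 49 is composite.
m = 58: digit sum 13; 58 is composite.
m = 67: digit sum 13; 67 is prime, not composite.
Hence m = 67 is a counterexample.

m = 67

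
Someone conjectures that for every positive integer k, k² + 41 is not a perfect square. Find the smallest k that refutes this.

k = 20

A counterexample is any positive integer k such that k² + 41 is a perfect square; we check each in order.
The first 19 eligible values, up to k = 19, all satisfy the conclusion.
k = 20: 20² + 41 = 441 = 21², a perfect square.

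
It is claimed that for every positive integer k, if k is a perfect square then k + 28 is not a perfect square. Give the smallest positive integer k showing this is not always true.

k = 36

k = 1: 1 + 28 = 29, not a perfect square.
k = 4: 4 + 28 = 32, not a perfect square.
k = 9: 9 + 28 = 37, not a perfect square.
k = 16: 16 + 28 = 44, not a perfect square.
k = 25: 25 + 28 = 53, not a perfect square.
k = 36: 36 = 6² and 36 + 28 = 64 = 8².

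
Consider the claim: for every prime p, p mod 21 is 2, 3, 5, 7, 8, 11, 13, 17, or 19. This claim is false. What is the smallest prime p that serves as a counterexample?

p = 31

We need the least prime p for which the claim fails.
For p = 2, 3, 5, 7, 11, 13, 17, 19, 23, 29 the conclusion holds.
p = 31: 31 mod 21 = 10 — not in {2, 3, 5, 7, 8, 11, 13, 17, 19}.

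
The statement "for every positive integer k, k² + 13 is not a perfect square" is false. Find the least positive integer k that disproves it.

k = 6

We need the least positive integer k for which k² + 13 is a perfect square.
For k = 1, 2, 3, 4, 5 the conclusion holds.
k = 6: 6² + 13 = 49 = 7², a perfect square.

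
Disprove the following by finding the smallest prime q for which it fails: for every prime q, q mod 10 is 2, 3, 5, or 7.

The first 4 eligible values, up to q = 7, all satisfy the conclusion.
q = 11: 11 mod 10 = 1 — not in {2, 3, 5, 7}.

q = 11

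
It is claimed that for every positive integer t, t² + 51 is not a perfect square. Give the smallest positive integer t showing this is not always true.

t = 7

We need the least positive integer t for which t² + 51 is a perfect square.
For t = 1, 2, 3, 4, 5, 6 the conclusion holds.
t = 7: 7² + 51 = 100 = 10², a perfect square.
Thus t = 7 disproves the claim, and no smaller t works.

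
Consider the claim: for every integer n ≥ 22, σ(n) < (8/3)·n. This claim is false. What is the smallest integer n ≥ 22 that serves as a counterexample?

For n = 22, 23, 24, 25, …, 57, 58, 59 the conclusion holds.
n = 60: σ(60) = 168; 168 ≥ 160.
So n = 60 is the smallest counterexample.

n = 60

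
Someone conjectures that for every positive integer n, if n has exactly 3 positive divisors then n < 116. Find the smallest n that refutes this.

Check each positive integer n in order until n has exactly 3 positive divisors but the claim fails.
For n = 4, 9, 25, 49 the conclusion holds.
n = 121: τ(121) = 3; 121 ≥ 116.

n = 121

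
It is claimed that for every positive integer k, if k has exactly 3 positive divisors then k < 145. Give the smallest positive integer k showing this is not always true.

We need the least positive integer k for which k has exactly 3 positive divisors but the claim fails.
k = 4: τ(4) = 3; 4 < 145.
k = 9: τ(9) = 3; 9 < 145.
k = 25: τ(25) = 3; 25 < 145.
k = 49: τ(49) = 3; 49 < 145.
k = 121: τ(121) = 3; 121 < 145.
k = 169: τ(169) = 3; 169 ≥ 145.

k = 169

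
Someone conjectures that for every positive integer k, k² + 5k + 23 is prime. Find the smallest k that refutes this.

k = 14

A counterexample is any positive integer k such that k² + 5k + 23 is not prime; we check each in order.
The first 13 eligible values, up to k = 13, all satisfy the conclusion.
k = 14: k² + 5k + 23 = 289 = 17 × 17, composite.
Thus k = 14 disproves the claim, and no smaller k works.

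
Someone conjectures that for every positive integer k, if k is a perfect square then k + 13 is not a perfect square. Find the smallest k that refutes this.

k = 36

k = 1: 1 + 13 = 14, not a perfect square.
k = 4: 4 + 13 = 17, not a perfect square.
k = 9: 9 + 13 = 22, not a perfect square.
k = 16: 16 + 13 = 29, not a perfect square.
k = 25: 25 + 13 = 38, not a perfect square.
k = 36: 36 = 6² and 36 + 13 = 49 = 7².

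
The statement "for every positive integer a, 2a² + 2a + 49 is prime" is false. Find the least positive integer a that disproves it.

a = 6

A counterexample is any positive integer a such that 2a² + 2a + 49 is not prime; we check each in order.
a = 1: 2a² + 2a + 49 = 53, prime.
a = 2: 2a² + 2a + 49 = 61, prime.
a = 3: 2a² + 2a + 49 = 73, prime.
a = 4: 2a² + 2a + 49 = 89, prime.
a = 5: 2a² + 2a + 49 = 109, prime.
a = 6: 2a² + 2a + 49 = 133 = 7 × 19, composite.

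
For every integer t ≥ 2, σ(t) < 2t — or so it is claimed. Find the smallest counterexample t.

The first 4 eligible values, up to t = 5, all satisfy the conclusion.
t = 6: σ(6) = 12; 12 ≥ 12.

t = 6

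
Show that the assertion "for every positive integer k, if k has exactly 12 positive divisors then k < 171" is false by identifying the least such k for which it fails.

Check each positive integer k in order until k has exactly 12 positive divisors but the claim fails.
For k = 60, 72, 84, 90, …, 150, 156, 160 the conclusion holds.
k = 198: τ(198) = 12; 198 ≥ 171.
Thus k = 198 disproves the claim, and no smaller k works.

k = 198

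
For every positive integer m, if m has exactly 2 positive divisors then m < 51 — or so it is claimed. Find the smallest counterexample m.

A counterexample is any positive integer m such that m has exactly 2 positive divisors but the claim fails; we check each in order.
For m = 2, 3, 5, 7, …, 41, 43, 47 the conclusion holds.
m = 53: τ(53) = 2; 53 ≥ 51.
So m = 53 is the smallest counterexample.

m = 53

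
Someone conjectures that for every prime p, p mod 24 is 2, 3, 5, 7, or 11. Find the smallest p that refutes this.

For p = 2, 3, 5, 7, 11 the conclusion holds.
p = 13: 13 mod 24 = 13 — not in {2, 3, 5, 7, 11}.

p = 13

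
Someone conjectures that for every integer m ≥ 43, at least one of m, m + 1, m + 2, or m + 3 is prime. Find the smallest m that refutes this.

m = 48

For m = 43, 44, 45, 46, 47 the conclusion holds.
m = 48: 48 = 2 × 24; 49 = 7 × 7; 50 = 2 × 25; 51 = 3 × 17 — all composite.
So m = 48 is the smallest counterexample.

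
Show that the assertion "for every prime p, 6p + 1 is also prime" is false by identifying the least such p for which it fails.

For p = 2, 3, 5, 7, 11, 13, 17 the conclusion holds.
p = 19: 6p + 1 = 115 = 5 × 23, not prime.
Thus p = 19 disproves the claim, and no smaller p works.

p = 19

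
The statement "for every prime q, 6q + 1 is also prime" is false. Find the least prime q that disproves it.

Check each prime q in order until 6q + 1 is not prime.
For q = 2, 3, 5, 7, 11, 13, 17 the conclusion holds.
q = 19: 6q + 1 = 115 = 5 × 23, not prime.
Thus q = 19 disproves the claim, and no smaller q works.

q = 19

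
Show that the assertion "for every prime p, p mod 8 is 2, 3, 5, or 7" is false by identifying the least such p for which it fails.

For p = 2, 3, 5, 7, 11, 13 the conclusion holds.
p = 17: 17 mod 8 = 1 — not in {2, 3, 5, 7}.
Thus p = 17 disproves the claim, and no smaller p works.

p = 17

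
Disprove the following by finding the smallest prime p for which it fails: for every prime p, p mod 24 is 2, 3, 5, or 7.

We need the least prime p for which the claim fails.
The first 4 eligible values, up to p = 7, all satisfy the conclusion.
p = 11: 11 mod 24 = 11 — not in {2, 3, 5, 7}.

p = 11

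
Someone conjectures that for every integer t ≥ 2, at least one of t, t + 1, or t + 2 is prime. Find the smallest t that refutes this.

Check each integer t ≥ 2 in order until t, t + 1, t + 2 are all composite.
t = 2: 2 is prime.
t = 3: 3 is prime.
t = 4: 5 is prime.
t = 5: 5 is prime.
t = 6: 7 is prime.
t = 7: 7 is prime.
t = 8: 8 = 2 × 4; 9 = 3 × 3; 10 = 2 × 5 — all composite.
So t = 8 is the smallest counterexample.

t = 8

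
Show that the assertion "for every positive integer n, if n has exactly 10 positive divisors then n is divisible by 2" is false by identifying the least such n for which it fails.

For n = 48, 80, 112, 162, 176, 208, 272, 304, 368 the conclusion holds.
n = 405: τ(405) = 10; 405 mod 2 = 1.
Hence n = 405 is a counterexample.

n = 405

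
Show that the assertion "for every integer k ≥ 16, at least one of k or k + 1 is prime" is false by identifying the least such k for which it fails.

k = 16: 17 is prime.
k = 17: 17 is prime.
k = 18: 19 is prime.
k = 19: 19 is prime.
k = 20: 20 = 2 × 10; 21 = 3 × 7 — both composite.
So k = 20 is the smallest counterexample.

k = 20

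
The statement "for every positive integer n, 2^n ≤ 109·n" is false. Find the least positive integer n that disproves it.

n = 11

Check each positive integer n in order until 2^n > 109·n.
For n = 1, 2, 3, 4, 5, 6, 7, 8, 9, 10 the conclusion holds.
n = 11: 2^n = 2048 and 109·n = 1199, so 2048 > 1199.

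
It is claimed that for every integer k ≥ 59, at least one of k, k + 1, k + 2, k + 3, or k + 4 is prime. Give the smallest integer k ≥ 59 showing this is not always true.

k = 59: 59 is prime.
k = 60: 61 is prime.
k = 61: 61 is prime.
k = 62: 62 = 2 × 31; 63 = 3 × 21; 64 = 2 × 32; 65 = 5 × 13; 66 = 2 × 33 — all composite.
Thus k = 62 disproves the claim, and no smaller k works.

k = 62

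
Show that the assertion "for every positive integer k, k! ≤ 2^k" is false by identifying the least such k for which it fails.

For k = 1, 2, 3 the conclusion holds.
k = 4: k! = 24 and 2^k = 16, so 24 > 16.
Thus k = 4 disproves the claim, and no smaller k works.

k = 4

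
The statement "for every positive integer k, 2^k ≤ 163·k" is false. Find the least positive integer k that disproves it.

k = 11

For k = 1, 2, 3, 4, 5, 6, 7, 8, 9, 10 the conclusion holds.
k = 11: 2^k = 2048 and 163·k = 1793, so 2048 > 1793.
Thus k = 11 disproves the claim, and no smaller k works.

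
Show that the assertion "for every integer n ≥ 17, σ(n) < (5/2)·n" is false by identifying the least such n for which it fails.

n = 24

n = 17: σ(17) = 18; 18 < 85/2.
n = 18: σ(18) = 39; 39 < 45.
n = 19: σ(19) = 20; 20 < 95/2.
n = 20: σ(20) = 42; 42 < 50.
n = 21: σ(21) = 32; 32 < 105/2.
n = 22: σ(22) = 36; 36 < 55.
n = 23: σ(23) = 24; 24 < 115/2.
n = 24: σ(24) = 60; 60 ≥ 60.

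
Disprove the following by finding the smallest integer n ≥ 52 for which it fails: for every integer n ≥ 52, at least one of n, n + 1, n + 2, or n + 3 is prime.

Check each integer n ≥ 52 in order until n, n + 1, n + 2, n + 3 are all composite.
n = 52: 53 is prime.
n = 53: 53 is prime.
n = 54: 54 = 2 × 27; 55 = 5 × 11; 56 = 2 × 28; 57 = 3 × 19 — all composite.
Thus n = 54 disproves the claim, and no smaller n works.

n = 54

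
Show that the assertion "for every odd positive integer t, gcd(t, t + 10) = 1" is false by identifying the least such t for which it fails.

t = 5

A counterexample is any odd positive integer t such that gcd(t, t + 10) > 1; we check each in order.
For t = 1, 3 the conclusion holds.
t = 5: gcd(5, 15) = 5.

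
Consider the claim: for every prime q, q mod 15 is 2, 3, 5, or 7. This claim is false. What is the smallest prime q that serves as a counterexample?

A counterexample is any prime q such that the claim fails; we check each in order.
The first 4 eligible values, up to q = 7, all satisfy the conclusion.
q = 11: 11 mod 15 = 11 — not in {2, 3, 5, 7}.

q = 11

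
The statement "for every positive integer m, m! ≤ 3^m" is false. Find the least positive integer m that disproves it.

m = 7

For m = 1, 2, 3, 4, 5, 6 the conclusion holds.
m = 7: m! = 5040 and 3^m = 2187, so 5040 > 2187.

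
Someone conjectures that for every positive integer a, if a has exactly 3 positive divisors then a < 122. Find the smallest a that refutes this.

We need the least positive integer a for which a has exactly 3 positive divisors but the claim fails.
The first 5 eligible values, up to a = 121, all satisfy the conclusion.
a = 169: τ(169) = 3; 169 ≥ 122.
So a = 169 is the smallest counterexample.

a = 169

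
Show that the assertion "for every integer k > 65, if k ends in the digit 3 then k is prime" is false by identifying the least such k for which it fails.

We need the least integer k > 65 for which k ends in the digit 3 but k is not prime.
k = 73: 73 ends in 3 and is prime.
k = 83: 83 ends in 3 and is prime.
k = 93: 93 ends in 3; 93 = 3 × 31, composite.
So k = 93 is the smallest counterexample.

k = 93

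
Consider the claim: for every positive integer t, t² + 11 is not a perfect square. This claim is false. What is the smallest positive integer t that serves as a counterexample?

t = 5

We need the least positive integer t for which t² + 11 is a perfect square.
The first 4 eligible values, up to t = 4, all satisfy the conclusion.
t = 5: 5² + 11 = 36 = 6², a perfect square.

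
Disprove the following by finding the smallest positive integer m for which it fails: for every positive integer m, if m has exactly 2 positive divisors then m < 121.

Check each positive integer m in order until m has exactly 2 positive divisors but the claim fails.
For m = 2, 3, 5, 7, …, 107, 109, 113 the conclusion holds.
m = 127: τ(127) = 2; 127 ≥ 121.
So m = 127 is the smallest counterexample.

m = 127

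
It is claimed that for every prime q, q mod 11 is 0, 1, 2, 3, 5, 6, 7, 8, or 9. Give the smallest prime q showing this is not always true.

q = 37

We need the least prime q for which the claim fails.
The first 11 eligible values, up to q = 31, all satisfy the conclusion.
q = 37: 37 mod 11 = 4 — not in {0, 1, 2, 3, 5, 6, 7, 8, 9}.
Thus q = 37 disproves the claim, and no smaller q works.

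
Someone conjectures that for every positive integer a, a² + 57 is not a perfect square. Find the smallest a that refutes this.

a = 8

Check each positive integer a in order until a² + 57 is a perfect square.
The first 7 eligible values, up to a = 7, all satisfy the conclusion.
a = 8: 8² + 57 = 121 = 11², a perfect square.
Thus a = 8 disproves the claim, and no smaller a works.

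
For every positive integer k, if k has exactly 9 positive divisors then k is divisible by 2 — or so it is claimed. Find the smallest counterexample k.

k = 225

We need the least positive integer k for which k has exactly 9 positive divisors but k is not divisible by 2.
k = 36: τ(36) = 9; 36 mod 2 = 0.
k = 100: τ(100) = 9; 100 mod 2 = 0.
k = 196: τ(196) = 9; 196 mod 2 = 0.
k = 225: τ(225) = 9; 225 mod 2 = 1.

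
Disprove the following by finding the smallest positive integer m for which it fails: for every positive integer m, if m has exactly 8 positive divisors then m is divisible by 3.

Check each positive integer m in order until m has exactly 8 positive divisors but m is not divisible by 3.
For m = 24, 30 the conclusion holds.
m = 40: τ(40) = 8; 40 mod 3 = 1.
Thus m = 40 disproves the claim, and no smaller m works.

m = 40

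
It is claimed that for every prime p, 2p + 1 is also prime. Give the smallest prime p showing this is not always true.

p = 7

Check each prime p in order until 2p + 1 is not prime.
For p = 2, 3, 5 the conclusion holds.
p = 7: 2p + 1 = 15 = 3 × 5, not prime.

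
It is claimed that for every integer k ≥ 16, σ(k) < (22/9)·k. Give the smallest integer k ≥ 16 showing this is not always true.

k = 24

Check each integer k ≥ 16 in order until the claim fails.
k = 16: σ(16) = 31; 31 < 352/9.
k = 17: σ(17) = 18; 18 < 374/9.
k = 18: σ(18) = 39; 39 < 44.
k = 19: σ(19) = 20; 20 < 418/9.
k = 20: σ(20) = 42; 42 < 440/9.
k = 21: σ(21) = 32; 32 < 154/3.
k = 22: σ(22) = 36; 36 < 484/9.
k = 23: σ(23) = 24; 24 < 506/9.
k = 24: σ(24) = 60; 60 ≥ 176/3.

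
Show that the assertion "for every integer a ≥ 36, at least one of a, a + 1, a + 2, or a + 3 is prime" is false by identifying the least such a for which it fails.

A counterexample is any integer a ≥ 36 such that a, a + 1, a + 2, a + 3 are all composite; we check each in order.
For a = 36, 37, 38, 39, …, 45, 46, 47 the conclusion holds.
a = 48: 48 = 2 × 24; 49 = 7 × 7; 50 = 2 × 25; 51 = 3 × 17 — all composite.

a = 48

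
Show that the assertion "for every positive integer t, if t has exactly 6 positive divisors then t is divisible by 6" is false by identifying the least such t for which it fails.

Check each positive integer t in order until t has exactly 6 positive divisors but t is not divisible by 6.
t = 12: τ(12) = 6; 12 mod 6 = 0.
t = 18: τ(18) = 6; 18 mod 6 = 0.
t = 20: τ(20) = 6; 20 mod 6 = 2.

t = 20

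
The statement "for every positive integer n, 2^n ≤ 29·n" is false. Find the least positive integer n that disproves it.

n = 8

We need the least positive integer n for which 2^n > 29·n.
For n = 1, 2, 3, 4, 5, 6, 7 the conclusion holds.
n = 8: 2^n = 256 and 29·n = 232, so 256 > 232.
Hence n = 8 is a counterexample.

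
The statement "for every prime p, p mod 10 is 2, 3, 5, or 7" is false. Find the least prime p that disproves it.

p = 11

p = 2: 2 mod 10 = 2.
p = 3: 3 mod 10 = 3.
p = 5: 5 mod 10 = 5.
p = 7: 7 mod 10 = 7.
p = 11: 11 mod 10 = 1 — not in {2, 3, 5, 7}.
So p = 11 is the smallest counterexample.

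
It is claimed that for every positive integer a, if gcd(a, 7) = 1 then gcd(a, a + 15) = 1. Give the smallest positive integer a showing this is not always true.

For a = 1, 2 the conclusion holds.
a = 3: gcd(3, 18) = 3.
Thus a = 3 disproves the claim, and no smaller a works.

a = 3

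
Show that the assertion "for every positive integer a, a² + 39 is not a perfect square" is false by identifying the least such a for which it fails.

a = 5

For a = 1, 2, 3, 4 the conclusion holds.
a = 5: 5² + 39 = 64 = 8², a perfect square.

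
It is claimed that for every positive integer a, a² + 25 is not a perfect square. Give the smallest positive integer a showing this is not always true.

We need the least positive integer a for which a² + 25 is a perfect square.
The first 11 eligible values, up to a = 11, all satisfy the conclusion.
a = 12: 12² + 25 = 169 = 13², a perfect square.

a = 12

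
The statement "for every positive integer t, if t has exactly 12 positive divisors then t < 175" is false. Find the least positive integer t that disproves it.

For t = 60, 72, 84, 90, …, 150, 156, 160 the conclusion holds.
t = 198: τ(198) = 12; 198 ≥ 175.

t = 198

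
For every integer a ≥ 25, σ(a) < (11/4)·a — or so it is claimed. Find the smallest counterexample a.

A counterexample is any integer a ≥ 25 such that the claim fails; we check each in order.
For a = 25, 26, 27, 28, …, 57, 58, 59 the conclusion holds.
a = 60: σ(60) = 168; 168 ≥ 165.

a = 60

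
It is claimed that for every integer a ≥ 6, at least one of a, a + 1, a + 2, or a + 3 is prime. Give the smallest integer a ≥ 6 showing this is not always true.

For a = 6, 7, 8, 9, …, 21, 22, 23 the conclusion holds.
a = 24: 24 = 2 × 12; 25 = 5 × 5; 26 = 2 × 13; 27 = 3 × 9 — all composite.
So a = 24 is the smallest counterexample.

a = 24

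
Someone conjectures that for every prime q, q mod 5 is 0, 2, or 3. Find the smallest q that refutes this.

q = 11

q = 2: 2 mod 5 = 2.
q = 3: 3 mod 5 = 3.
q = 5: 5 mod 5 = 0.
q = 7: 7 mod 5 = 2.
q = 11: 11 mod 5 = 1 — not in {0, 2, 3}.
So q = 11 is the smallest counterexample.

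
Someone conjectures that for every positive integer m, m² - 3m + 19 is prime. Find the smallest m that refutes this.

m = 18

A counterexample is any positive integer m such that m² - 3m + 19 is not prime; we check each in order.
For m = 1, 2, 3, 4, …, 15, 16, 17 the conclusion holds.
m = 18: m² - 3m + 19 = 289 = 17 × 17, composite.
So m = 18 is the smallest counterexample.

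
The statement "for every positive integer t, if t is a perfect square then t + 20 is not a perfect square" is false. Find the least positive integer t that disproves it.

Check each positive integer t in order until t is a perfect square but t + 20 is a perfect square.
t = 1: 1 + 20 = 21, not a perfect square.
t = 4: 4 + 20 = 24, not a perfect square.
t = 9: 9 + 20 = 29, not a perfect square.
t = 16: 16 = 4² and 16 + 20 = 36 = 6².
Hence t = 16 is a counterexample.

t = 16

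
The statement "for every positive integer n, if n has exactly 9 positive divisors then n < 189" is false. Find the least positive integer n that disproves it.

A counterexample is any positive integer n such that n has exactly 9 positive divisors but the claim fails; we check each in order.
For n = 36, 100 the conclusion holds.
n = 196: τ(196) = 9; 196 ≥ 189.
So n = 196 is the smallest counterexample.

n = 196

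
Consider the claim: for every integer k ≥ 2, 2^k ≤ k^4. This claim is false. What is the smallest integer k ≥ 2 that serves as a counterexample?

k = 17

We need the least integer k ≥ 2 for which 2^k > k^4.
For k = 2, 3, 4, 5, …, 14, 15, 16 the conclusion holds.
k = 17: 2^k = 131072 and k^4 = 83521, so 131072 > 83521.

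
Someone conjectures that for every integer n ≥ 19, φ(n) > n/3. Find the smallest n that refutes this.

n = 24

Check each integer n ≥ 19 in order until the claim fails.
n = 19: φ(19) = 18 and 19/3 = 19/3, so φ(19) > 19/3.
n = 20: φ(20) = 8 and 20/3 = 20/3, so φ(20) > 20/3.
n = 21: φ(21) = 12 and 21/3 = 7, so φ(21) > 21/3.
n = 22: φ(22) = 10 and 22/3 = 22/3, so φ(22) > 22/3.
n = 23: φ(23) = 22 and 23/3 = 23/3, so φ(23) > 23/3.
n = 24: φ(24) = 8 and 24/3 = 8, so φ(24) ≤ 24/3.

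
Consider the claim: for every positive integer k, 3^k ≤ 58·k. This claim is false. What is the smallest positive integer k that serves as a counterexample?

k = 6

The first 5 eligible values, up to k = 5, all satisfy the conclusion.
k = 6: 3^k = 729 and 58·k = 348, so 729 > 348.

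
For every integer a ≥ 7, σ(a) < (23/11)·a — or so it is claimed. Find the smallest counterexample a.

a = 12

a = 7: σ(7) = 8; 8 < 161/11.
a = 8: σ(8) = 15; 15 < 184/11.
a = 9: σ(9) = 13; 13 < 207/11.
a = 10: σ(10) = 18; 18 < 230/11.
a = 11: σ(11) = 12; 12 < 23.
a = 12: σ(12) = 28; 28 ≥ 276/11.
So a = 12 is the smallest counterexample.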